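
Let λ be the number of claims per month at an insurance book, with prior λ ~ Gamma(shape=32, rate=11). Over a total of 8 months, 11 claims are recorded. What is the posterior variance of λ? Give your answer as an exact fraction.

43/361

Total count 11 over total exposure 8 months.
Gamma(α, β) with Poisson data over total exposure Σt gives posterior Gamma(α+Σx, β+Σt) = Gamma(43, 19).
Posterior variance = α'/β'² = 43/361.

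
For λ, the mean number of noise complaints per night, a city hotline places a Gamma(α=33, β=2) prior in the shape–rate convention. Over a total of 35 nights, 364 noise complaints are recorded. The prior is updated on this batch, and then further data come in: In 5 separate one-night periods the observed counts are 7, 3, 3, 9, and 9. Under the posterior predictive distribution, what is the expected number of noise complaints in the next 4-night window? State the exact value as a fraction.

856/21

Total count 364 over total exposure 35 nights.
After the first batch: Gamma(33 + 364, 2 + 35) = Gamma(397, 37).
Total count: 7 + 3 + 3 + 9 + 9 = 31.
Total exposure: 5 nights.
After the second batch: Gamma(397 + 31, 37 + 5) = Gamma(428, 42).
Predictive mean over a 4-night window = T·E[λ|data] = 4·428/42 = 856/21.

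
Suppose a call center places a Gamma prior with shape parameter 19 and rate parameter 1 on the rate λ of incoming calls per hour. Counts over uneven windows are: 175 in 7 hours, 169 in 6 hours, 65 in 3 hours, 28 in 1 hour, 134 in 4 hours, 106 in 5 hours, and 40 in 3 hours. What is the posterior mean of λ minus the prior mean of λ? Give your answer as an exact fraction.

Total count: 175 + 169 + 65 + 28 + 134 + 106 + 40 = 717.
Total exposure: 7 + 6 + 3 + 1 + 4 + 5 + 3 = 29 hours.
Gamma(α, β) with Poisson data over total exposure Σt gives posterior Gamma(α+Σx, β+Σt) = Gamma(736, 30).
Posterior mean = 736/30 = 368/15; prior mean = 19/1 = 19. Difference = 368/15 − 19 = 83/15.

83/15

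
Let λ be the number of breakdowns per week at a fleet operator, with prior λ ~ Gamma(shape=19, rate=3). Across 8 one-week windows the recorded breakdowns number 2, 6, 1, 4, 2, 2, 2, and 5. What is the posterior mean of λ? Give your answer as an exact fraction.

43/11

Total count: 2 + 6 + 1 + 4 + 2 + 2 + 2 + 5 = 24.
Total exposure: 8 weeks.
Posterior: α' = 19 + 24 = 43, β' = 3 + 8 = 11.
Posterior mean = α'/β' = 43/11.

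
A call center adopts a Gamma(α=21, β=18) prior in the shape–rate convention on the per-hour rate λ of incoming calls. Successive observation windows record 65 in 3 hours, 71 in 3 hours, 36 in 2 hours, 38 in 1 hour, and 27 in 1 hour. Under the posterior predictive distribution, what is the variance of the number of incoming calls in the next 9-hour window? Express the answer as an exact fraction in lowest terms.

42957/392

Total count: 65 + 71 + 36 + 38 + 27 = 237.
Total exposure: 3 + 3 + 2 + 1 + 1 = 10 hours.
Gamma(α, β) with Poisson data over total exposure Σt gives posterior Gamma(α+Σx, β+Σt) = Gamma(258, 28).
The posterior predictive for a window of length T is Negative Binomial with variance T·α'·(β'+T)/β'² = 9·258·37/784 = 42957/392.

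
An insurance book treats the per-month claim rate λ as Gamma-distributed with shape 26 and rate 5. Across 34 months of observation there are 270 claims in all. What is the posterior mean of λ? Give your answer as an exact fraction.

Total count 270 over total exposure 34 months.
Conjugate update: add total count to the shape and total exposure to the rate, giving Gamma(296, 39).
Posterior mean = α'/β' = 296/39.

296/39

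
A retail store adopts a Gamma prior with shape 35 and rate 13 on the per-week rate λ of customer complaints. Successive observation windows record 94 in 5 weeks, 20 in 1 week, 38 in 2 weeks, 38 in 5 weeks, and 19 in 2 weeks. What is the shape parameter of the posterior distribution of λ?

Total count: 94 + 20 + 38 + 38 + 19 = 209.
Total exposure: 5 + 1 + 2 + 5 + 2 = 15 weeks.
Gamma(α, β) with Poisson data over total exposure Σt gives posterior Gamma(α+Σx, β+Σt) = Gamma(244, 28).

244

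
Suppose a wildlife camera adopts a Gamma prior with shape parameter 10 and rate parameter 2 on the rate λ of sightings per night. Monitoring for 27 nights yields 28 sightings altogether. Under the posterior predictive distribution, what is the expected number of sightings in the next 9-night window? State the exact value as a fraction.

342/29

Total count 28 over total exposure 27 nights.
The Gamma prior is conjugate for the Poisson rate, so λ | data ~ Gamma(10+28, 2+27) = Gamma(38, 29).
Predictive mean over a 9-night window = T·E[λ|data] = 9·38/29 = 342/29.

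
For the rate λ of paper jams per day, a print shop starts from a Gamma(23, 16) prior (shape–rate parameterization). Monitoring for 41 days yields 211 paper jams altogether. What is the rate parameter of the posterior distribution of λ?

57

Total count 211 over total exposure 41 days.
Conjugate update: add total count to the shape and total exposure to the rate, giving Gamma(234, 57).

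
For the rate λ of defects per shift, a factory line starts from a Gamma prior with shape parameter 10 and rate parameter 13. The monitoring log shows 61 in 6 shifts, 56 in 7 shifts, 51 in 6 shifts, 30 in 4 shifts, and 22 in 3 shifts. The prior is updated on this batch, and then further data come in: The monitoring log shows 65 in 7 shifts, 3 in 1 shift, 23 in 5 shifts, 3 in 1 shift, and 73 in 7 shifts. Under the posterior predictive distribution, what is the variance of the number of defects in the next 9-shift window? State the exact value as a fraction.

27393/400

Total count: 61 + 56 + 51 + 30 + 22 = 220.
Total exposure: 6 + 7 + 6 + 4 + 3 = 26 shifts.
After the first batch: Gamma(10 + 220, 13 + 26) = Gamma(230, 39).
Total count: 65 + 3 + 23 + 3 + 73 = 167.
Total exposure: 7 + 1 + 5 + 1 + 7 = 21 shifts.
After the second batch: Gamma(230 + 167, 39 + 21) = Gamma(397, 60).
The posterior predictive for a window of length T is Negative Binomial with variance T·α'·(β'+T)/β'² = 9·397·69/3600 = 27393/400.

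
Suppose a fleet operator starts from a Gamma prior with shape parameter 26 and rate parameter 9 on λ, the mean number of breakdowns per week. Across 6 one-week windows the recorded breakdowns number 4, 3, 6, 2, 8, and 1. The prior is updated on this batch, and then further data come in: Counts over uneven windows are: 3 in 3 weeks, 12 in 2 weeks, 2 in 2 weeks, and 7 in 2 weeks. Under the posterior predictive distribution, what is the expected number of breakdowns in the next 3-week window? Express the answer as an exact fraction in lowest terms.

Total count: 4 + 3 + 6 + 2 + 8 + 1 = 24.
Total exposure: 6 weeks.
After the first batch: Gamma(26 + 24, 9 + 6) = Gamma(50, 15).
Total count: 3 + 12 + 2 + 7 = 24.
Total exposure: 3 + 2 + 2 + 2 = 9 weeks.
After the second batch: Gamma(50 + 24, 15 + 9) = Gamma(74, 24).
Predictive mean over a 3-week window = T·E[λ|data] = 3·74/24 = 37/4.

37/4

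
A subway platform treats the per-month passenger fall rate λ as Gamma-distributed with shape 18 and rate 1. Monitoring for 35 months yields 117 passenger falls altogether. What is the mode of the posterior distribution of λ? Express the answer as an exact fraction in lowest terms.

67/18

Total count 117 over total exposure 35 months.
By Gamma–Poisson conjugacy, the posterior is Gamma(α + Σx, β + Σt) = Gamma(18 + 117, 1 + 35) = Gamma(135, 36).
Posterior mode = (α'−1)/β' = 134/36 = 67/18.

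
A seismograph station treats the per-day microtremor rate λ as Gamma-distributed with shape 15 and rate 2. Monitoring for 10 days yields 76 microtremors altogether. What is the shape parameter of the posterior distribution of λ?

Total count 76 over total exposure 10 days.
Conjugate update: add total count to the shape and total exposure to the rate, giving Gamma(91, 12).

91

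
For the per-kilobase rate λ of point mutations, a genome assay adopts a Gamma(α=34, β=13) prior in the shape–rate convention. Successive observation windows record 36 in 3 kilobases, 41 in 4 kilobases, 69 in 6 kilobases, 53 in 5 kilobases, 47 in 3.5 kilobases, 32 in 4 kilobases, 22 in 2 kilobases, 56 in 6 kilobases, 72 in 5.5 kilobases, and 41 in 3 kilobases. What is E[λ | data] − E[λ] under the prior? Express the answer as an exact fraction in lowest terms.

Total count: 36 + 41 + 69 + 53 + 47 + 32 + 22 + 56 + 72 + 41 = 469.
Total exposure: 3 + 4 + 6 + 5 + 3.5 + 4 + 2 + 6 + 5.5 + 3 = 42 kilobases.
Conjugate update: add total count to the shape and total exposure to the rate, giving Gamma(503, 55).
Posterior mean = 503/55 = 503/55; prior mean = 34/13 = 34/13. Difference = 503/55 − 34/13 = 4669/715.

4669/715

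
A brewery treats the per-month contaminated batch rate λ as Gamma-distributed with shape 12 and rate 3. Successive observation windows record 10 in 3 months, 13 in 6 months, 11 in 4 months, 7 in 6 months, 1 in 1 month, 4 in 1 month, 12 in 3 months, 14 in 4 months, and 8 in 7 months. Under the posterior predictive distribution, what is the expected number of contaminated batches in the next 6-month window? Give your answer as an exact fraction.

276/19

Total count: 10 + 13 + 11 + 7 + 1 + 4 + 12 + 14 + 8 = 80.
Total exposure: 3 + 6 + 4 + 6 + 1 + 1 + 3 + 4 + 7 = 35 months.
The Gamma prior is conjugate for the Poisson rate, so λ | data ~ Gamma(12+80, 3+35) = Gamma(92, 38).
Predictive mean over a 6-month window = T·E[λ|data] = 6·92/38 = 276/19.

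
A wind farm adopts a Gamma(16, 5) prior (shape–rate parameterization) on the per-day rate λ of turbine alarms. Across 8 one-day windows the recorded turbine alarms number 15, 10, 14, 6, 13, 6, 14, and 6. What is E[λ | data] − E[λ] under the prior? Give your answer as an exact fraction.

292/65

Total count: 15 + 10 + 14 + 6 + 13 + 6 + 14 + 6 = 84.
Total exposure: 8 days.
By Gamma–Poisson conjugacy, the posterior is Gamma(α + Σx, β + Σt) = Gamma(16 + 84, 5 + 8) = Gamma(100, 13).
Posterior mean = 100/13 = 100/13; prior mean = 16/5 = 16/5. Difference = 100/13 − 16/5 = 292/65.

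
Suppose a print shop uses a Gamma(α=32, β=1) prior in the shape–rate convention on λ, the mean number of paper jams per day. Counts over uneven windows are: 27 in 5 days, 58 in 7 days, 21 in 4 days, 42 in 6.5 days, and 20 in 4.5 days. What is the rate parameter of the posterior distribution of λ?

28

Total count: 27 + 58 + 21 + 42 + 20 = 168.
Total exposure: 5 + 7 + 4 + 6.5 + 4.5 = 27 days.
Gamma(α, β) with Poisson data over total exposure Σt gives posterior Gamma(α+Σx, β+Σt) = Gamma(200, 28).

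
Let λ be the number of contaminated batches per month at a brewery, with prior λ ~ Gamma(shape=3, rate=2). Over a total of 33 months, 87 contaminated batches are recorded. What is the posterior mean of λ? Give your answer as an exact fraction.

Total count 87 over total exposure 33 months.
By Gamma–Poisson conjugacy, the posterior is Gamma(α + Σx, β + Σt) = Gamma(3 + 87, 2 + 33) = Gamma(90, 35).
Posterior mean = α'/β' = 90/35 = 18/7.

18/7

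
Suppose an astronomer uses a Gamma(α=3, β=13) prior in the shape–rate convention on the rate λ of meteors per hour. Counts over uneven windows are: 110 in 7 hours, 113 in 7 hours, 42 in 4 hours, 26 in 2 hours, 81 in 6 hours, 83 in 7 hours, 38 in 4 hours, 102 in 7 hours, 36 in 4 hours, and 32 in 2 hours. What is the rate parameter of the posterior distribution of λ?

Total count: 110 + 113 + 42 + 26 + 81 + 83 + 38 + 102 + 36 + 32 = 663.
Total exposure: 7 + 7 + 4 + 2 + 6 + 7 + 4 + 7 + 4 + 2 = 50 hours.
The Gamma prior is conjugate for the Poisson rate, so λ | data ~ Gamma(3+663, 13+50) = Gamma(666, 63).

63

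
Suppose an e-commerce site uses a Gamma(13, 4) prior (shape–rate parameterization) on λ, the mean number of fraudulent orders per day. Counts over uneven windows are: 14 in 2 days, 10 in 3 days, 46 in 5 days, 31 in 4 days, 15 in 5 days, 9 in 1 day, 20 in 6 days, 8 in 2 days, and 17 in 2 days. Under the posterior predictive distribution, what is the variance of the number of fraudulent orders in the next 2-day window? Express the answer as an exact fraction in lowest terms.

3294/289

Total count: 14 + 10 + 46 + 31 + 15 + 9 + 20 + 8 + 17 = 170.
Total exposure: 2 + 3 + 5 + 4 + 5 + 1 + 6 + 2 + 2 = 30 days.
Posterior: α' = 13 + 170 = 183, β' = 4 + 30 = 34.
The posterior predictive for a window of length T is Negative Binomial with variance T·α'·(β'+T)/β'² = 2·183·36/1156 = 3294/289.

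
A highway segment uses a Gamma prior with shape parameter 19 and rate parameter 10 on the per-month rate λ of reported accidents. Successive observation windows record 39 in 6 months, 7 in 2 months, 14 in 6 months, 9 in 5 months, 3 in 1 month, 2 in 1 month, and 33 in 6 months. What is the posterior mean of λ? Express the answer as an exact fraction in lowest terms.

126/37

Total count: 39 + 7 + 14 + 9 + 3 + 2 + 33 = 107.
Total exposure: 6 + 2 + 6 + 5 + 1 + 1 + 6 = 27 months.
By Gamma–Poisson conjugacy, the posterior is Gamma(α + Σx, β + Σt) = Gamma(19 + 107, 10 + 27) = Gamma(126, 37).
Posterior mean = α'/β' = 126/37.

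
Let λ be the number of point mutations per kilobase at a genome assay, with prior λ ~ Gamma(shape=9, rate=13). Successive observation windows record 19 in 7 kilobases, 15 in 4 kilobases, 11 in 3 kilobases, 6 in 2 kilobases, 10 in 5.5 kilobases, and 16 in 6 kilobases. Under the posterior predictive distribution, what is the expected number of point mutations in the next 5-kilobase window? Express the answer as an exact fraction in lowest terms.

860/81

Total count: 19 + 15 + 11 + 6 + 10 + 16 = 77.
Total exposure: 7 + 4 + 3 + 2 + 5.5 + 6 = 27.5 kilobases.
Conjugate update: add total count to the shape and total exposure to the rate, giving Gamma(86, 81/2).
Predictive mean over a 5-kilobase window = T·E[λ|data] = 5·86/(81/2) = 860/81.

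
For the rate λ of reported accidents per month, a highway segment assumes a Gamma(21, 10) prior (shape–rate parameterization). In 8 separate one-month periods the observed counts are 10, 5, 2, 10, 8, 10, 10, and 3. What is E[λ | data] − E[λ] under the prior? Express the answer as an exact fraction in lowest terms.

Total count: 10 + 5 + 2 + 10 + 8 + 10 + 10 + 3 = 58.
Total exposure: 8 months.
By Gamma–Poisson conjugacy, the posterior is Gamma(α + Σx, β + Σt) = Gamma(21 + 58, 10 + 8) = Gamma(79, 18).
Posterior mean = 79/18 = 79/18; prior mean = 21/10 = 21/10. Difference = 79/18 − 21/10 = 103/45.

103/45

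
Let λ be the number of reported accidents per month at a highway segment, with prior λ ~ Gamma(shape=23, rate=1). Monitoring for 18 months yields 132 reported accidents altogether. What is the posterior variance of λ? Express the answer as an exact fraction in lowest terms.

Total count 132 over total exposure 18 months.
Posterior: α' = 23 + 132 = 155, β' = 1 + 18 = 19.
Posterior variance = α'/β'² = 155/361.

155/361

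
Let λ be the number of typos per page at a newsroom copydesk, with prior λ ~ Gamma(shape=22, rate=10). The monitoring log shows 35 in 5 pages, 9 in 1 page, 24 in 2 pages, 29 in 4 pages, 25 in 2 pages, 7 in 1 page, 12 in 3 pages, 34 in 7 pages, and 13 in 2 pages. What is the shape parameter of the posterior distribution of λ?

Total count: 35 + 9 + 24 + 29 + 25 + 7 + 12 + 34 + 13 = 188.
Total exposure: 5 + 1 + 2 + 4 + 2 + 1 + 3 + 7 + 2 = 27 pages.
Gamma(α, β) with Poisson data over total exposure Σt gives posterior Gamma(α+Σx, β+Σt) = Gamma(210, 37).

210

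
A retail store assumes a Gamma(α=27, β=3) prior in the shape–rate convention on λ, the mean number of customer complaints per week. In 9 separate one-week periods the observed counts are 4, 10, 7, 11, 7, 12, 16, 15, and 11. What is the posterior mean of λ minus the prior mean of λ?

1

Total count: 4 + 10 + 7 + 11 + 7 + 12 + 16 + 15 + 11 = 93.
Total exposure: 9 weeks.
Gamma(α, β) with Poisson data over total exposure Σt gives posterior Gamma(α+Σx, β+Σt) = Gamma(120, 12).
Posterior mean = 120/12 = 10; prior mean = 27/3 = 9. Difference = 10 − 9 = 1.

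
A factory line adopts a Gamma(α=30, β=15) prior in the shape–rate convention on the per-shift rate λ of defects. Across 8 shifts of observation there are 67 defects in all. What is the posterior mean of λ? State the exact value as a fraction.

Total count 67 over total exposure 8 shifts.
The Gamma prior is conjugate for the Poisson rate, so λ | data ~ Gamma(30+67, 15+8) = Gamma(97, 23).
Posterior mean = α'/β' = 97/23.

97/23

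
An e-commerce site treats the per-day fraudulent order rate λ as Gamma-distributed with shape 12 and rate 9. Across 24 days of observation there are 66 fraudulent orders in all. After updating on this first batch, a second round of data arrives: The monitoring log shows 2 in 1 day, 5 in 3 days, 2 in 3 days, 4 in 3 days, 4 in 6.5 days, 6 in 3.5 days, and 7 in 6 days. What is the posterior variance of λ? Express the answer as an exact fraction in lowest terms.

Total count 66 over total exposure 24 days.
After the first batch: Gamma(12 + 66, 9 + 24) = Gamma(78, 33).
Total count: 2 + 5 + 2 + 4 + 4 + 6 + 7 = 30.
Total exposure: 1 + 3 + 3 + 3 + 6.5 + 3.5 + 6 = 26 days.
After the second batch: Gamma(78 + 30, 33 + 26) = Gamma(108, 59).
Posterior variance = α'/β'² = 108/3481.

108/3481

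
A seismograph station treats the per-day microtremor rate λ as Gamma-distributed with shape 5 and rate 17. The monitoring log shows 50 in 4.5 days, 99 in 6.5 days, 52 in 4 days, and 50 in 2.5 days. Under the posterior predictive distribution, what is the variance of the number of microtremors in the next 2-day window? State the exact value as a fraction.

Total count: 50 + 99 + 52 + 50 = 251.
Total exposure: 4.5 + 6.5 + 4 + 2.5 = 17.5 days.
The Gamma prior is conjugate for the Poisson rate, so λ | data ~ Gamma(5+251, 17+17.5) = Gamma(256, 69/2).
The posterior predictive for a window of length T is Negative Binomial with variance T·α'·(β'+T)/β'² = 2·256·(73/2)/(4761/4) = 74752/4761.

74752/4761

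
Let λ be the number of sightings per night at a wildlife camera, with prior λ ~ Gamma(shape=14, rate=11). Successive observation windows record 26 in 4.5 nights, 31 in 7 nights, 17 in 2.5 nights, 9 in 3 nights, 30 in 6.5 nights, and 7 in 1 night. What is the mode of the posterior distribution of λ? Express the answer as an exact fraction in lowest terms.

266/71

Total count: 26 + 31 + 17 + 9 + 30 + 7 = 120.
Total exposure: 4.5 + 7 + 2.5 + 3 + 6.5 + 1 = 24.5 nights.
The Gamma prior is conjugate for the Poisson rate, so λ | data ~ Gamma(14+120, 11+24.5) = Gamma(134, 71/2).
Posterior mode = (α'−1)/β' = 133/(71/2) = 266/71.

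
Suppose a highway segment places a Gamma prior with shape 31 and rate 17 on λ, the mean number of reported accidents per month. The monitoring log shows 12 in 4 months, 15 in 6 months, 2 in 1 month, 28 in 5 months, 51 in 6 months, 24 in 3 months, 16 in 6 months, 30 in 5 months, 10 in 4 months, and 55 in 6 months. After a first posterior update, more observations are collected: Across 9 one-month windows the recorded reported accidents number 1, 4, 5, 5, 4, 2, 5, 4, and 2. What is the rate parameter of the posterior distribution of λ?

Total count: 12 + 15 + 2 + 28 + 51 + 24 + 16 + 30 + 10 + 55 = 243.
Total exposure: 4 + 6 + 1 + 5 + 6 + 3 + 6 + 5 + 4 + 6 = 46 months.
After the first batch: Gamma(31 + 243, 17 + 46) = Gamma(274, 63).
Total count: 1 + 4 + 5 + 5 + 4 + 2 + 5 + 4 + 2 = 32.
Total exposure: 9 months.
After the second batch: Gamma(274 + 32, 63 + 9) = Gamma(306, 72).

72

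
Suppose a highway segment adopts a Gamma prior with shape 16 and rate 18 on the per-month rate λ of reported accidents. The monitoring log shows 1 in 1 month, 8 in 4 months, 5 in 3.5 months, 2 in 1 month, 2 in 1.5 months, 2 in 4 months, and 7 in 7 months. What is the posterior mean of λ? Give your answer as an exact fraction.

Total count: 1 + 8 + 5 + 2 + 2 + 2 + 7 = 27.
Total exposure: 1 + 4 + 3.5 + 1 + 1.5 + 4 + 7 = 22 months.
Gamma(α, β) with Poisson data over total exposure Σt gives posterior Gamma(α+Σx, β+Σt) = Gamma(43, 40).
Posterior mean = α'/β' = 43/40.

43/40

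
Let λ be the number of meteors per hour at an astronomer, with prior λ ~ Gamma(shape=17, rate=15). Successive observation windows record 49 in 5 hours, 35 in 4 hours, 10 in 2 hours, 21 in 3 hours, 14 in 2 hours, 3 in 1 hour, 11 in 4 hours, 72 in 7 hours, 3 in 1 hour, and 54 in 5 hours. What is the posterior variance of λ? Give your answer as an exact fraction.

289/2401

Total count: 49 + 35 + 10 + 21 + 14 + 3 + 11 + 72 + 3 + 54 = 272.
Total exposure: 5 + 4 + 2 + 3 + 2 + 1 + 4 + 7 + 1 + 5 = 34 hours.
Conjugate update: add total count to the shape and total exposure to the rate, giving Gamma(289, 49).
Posterior variance = α'/β'² = 289/2401.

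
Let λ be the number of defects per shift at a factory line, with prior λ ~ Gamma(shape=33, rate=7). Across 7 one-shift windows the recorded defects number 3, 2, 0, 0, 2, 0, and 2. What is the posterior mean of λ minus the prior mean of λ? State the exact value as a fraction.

-12/7

Total count: 3 + 2 + 0 + 0 + 2 + 0 + 2 = 9.
Total exposure: 7 shifts.
By Gamma–Poisson conjugacy, the posterior is Gamma(α + Σx, β + Σt) = Gamma(33 + 9, 7 + 7) = Gamma(42, 14).
Posterior mean = 42/14 = 3; prior mean = 33/7 = 33/7. Difference = 3 − 33/7 = -12/7.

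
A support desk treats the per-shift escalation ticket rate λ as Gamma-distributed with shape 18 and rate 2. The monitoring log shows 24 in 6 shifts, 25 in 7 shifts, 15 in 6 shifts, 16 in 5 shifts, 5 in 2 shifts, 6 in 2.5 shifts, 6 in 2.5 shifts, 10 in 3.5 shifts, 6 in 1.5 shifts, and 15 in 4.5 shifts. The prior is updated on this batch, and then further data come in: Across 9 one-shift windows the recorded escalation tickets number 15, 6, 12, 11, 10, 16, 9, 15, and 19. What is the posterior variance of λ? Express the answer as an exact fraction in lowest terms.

1036/10609

Total count: 24 + 25 + 15 + 16 + 5 + 6 + 6 + 10 + 6 + 15 = 128.
Total exposure: 6 + 7 + 6 + 5 + 2 + 2.5 + 2.5 + 3.5 + 1.5 + 4.5 = 40.5 shifts.
After the first batch: Gamma(18 + 128, 2 + 40.5) = Gamma(146, 85/2).
Total count: 15 + 6 + 12 + 11 + 10 + 16 + 9 + 15 + 19 = 113.
Total exposure: 9 shifts.
After the second batch: Gamma(146 + 113, 85/2 + 9) = Gamma(259, 103/2).
Posterior variance = α'/β'² = 259/(10609/4) = 1036/10609.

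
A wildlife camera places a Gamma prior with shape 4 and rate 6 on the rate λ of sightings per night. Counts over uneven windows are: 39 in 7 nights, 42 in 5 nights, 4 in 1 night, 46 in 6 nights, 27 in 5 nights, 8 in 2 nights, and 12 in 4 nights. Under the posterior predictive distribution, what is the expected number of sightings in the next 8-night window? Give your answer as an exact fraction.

Total count: 39 + 42 + 4 + 46 + 27 + 8 + 12 = 178.
Total exposure: 7 + 5 + 1 + 6 + 5 + 2 + 4 = 30 nights.
Gamma(α, β) with Poisson data over total exposure Σt gives posterior Gamma(α+Σx, β+Σt) = Gamma(182, 36).
Predictive mean over an 8-night window = T·E[λ|data] = 8·182/36 = 364/9.

364/9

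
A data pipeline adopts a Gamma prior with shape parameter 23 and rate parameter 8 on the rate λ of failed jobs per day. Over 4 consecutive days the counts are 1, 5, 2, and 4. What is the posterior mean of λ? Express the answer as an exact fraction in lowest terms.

Total count: 1 + 5 + 2 + 4 = 12.
Total exposure: 4 days.
Posterior: α' = 23 + 12 = 35, β' = 8 + 4 = 12.
Posterior mean = α'/β' = 35/12.

35/12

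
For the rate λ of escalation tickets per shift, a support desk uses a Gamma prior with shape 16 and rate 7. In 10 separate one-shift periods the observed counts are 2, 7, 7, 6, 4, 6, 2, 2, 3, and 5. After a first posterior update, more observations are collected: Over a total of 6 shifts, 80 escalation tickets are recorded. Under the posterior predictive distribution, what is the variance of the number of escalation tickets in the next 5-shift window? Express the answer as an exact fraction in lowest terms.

19600/529

Total count: 2 + 7 + 7 + 6 + 4 + 6 + 2 + 2 + 3 + 5 = 44.
Total exposure: 10 shifts.
After the first batch: Gamma(16 + 44, 7 + 10) = Gamma(60, 17).
Total count 80 over total exposure 6 shifts.
After the second batch: Gamma(60 + 80, 17 + 6) = Gamma(140, 23).
The posterior predictive for a window of length T is Negative Binomial with variance T·α'·(β'+T)/β'² = 5·140·28/529 = 19600/529.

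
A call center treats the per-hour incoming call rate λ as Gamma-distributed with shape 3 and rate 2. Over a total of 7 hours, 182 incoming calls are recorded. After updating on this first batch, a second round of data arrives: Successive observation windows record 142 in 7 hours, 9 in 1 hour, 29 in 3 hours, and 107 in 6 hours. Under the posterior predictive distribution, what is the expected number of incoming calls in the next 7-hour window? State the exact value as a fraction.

Total count 182 over total exposure 7 hours.
After the first batch: Gamma(3 + 182, 2 + 7) = Gamma(185, 9).
Total count: 142 + 9 + 29 + 107 = 287.
Total exposure: 7 + 1 + 3 + 6 = 17 hours.
After the second batch: Gamma(185 + 287, 9 + 17) = Gamma(472, 26).
Predictive mean over a 7-hour window = T·E[λ|data] = 7·472/26 = 1652/13.

1652/13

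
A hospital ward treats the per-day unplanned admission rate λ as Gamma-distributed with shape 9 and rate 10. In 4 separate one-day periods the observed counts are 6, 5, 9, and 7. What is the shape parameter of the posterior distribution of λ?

36

Total count: 6 + 5 + 9 + 7 = 27.
Total exposure: 4 days.
Posterior: α' = 9 + 27 = 36, β' = 10 + 4 = 14.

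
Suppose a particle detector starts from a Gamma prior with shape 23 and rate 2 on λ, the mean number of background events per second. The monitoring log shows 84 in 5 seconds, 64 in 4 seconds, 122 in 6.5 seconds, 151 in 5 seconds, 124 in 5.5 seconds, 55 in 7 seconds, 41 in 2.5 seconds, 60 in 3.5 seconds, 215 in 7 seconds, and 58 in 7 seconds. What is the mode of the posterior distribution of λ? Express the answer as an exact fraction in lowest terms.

996/55

Total count: 84 + 64 + 122 + 151 + 124 + 55 + 41 + 60 + 215 + 58 = 974.
Total exposure: 5 + 4 + 6.5 + 5 + 5.5 + 7 + 2.5 + 3.5 + 7 + 7 = 53 seconds.
Gamma(α, β) with Poisson data over total exposure Σt gives posterior Gamma(α+Σx, β+Σt) = Gamma(997, 55).
Posterior mode = (α'−1)/β' = 996/55.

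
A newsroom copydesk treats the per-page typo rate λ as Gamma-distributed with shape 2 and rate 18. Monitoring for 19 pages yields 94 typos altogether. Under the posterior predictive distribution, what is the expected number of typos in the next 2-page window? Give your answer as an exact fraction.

Total count 94 over total exposure 19 pages.
The Gamma prior is conjugate for the Poisson rate, so λ | data ~ Gamma(2+94, 18+19) = Gamma(96, 37).
Predictive mean over a 2-page window = T·E[λ|data] = 2·96/37 = 192/37.

192/37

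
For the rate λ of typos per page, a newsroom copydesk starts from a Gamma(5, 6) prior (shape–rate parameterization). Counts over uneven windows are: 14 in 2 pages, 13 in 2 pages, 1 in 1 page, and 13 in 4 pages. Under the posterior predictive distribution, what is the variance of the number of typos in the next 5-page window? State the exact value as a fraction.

184/9

Total count: 14 + 13 + 1 + 13 = 41.
Total exposure: 2 + 2 + 1 + 4 = 9 pages.
Posterior: α' = 5 + 41 = 46, β' = 6 + 9 = 15.
The posterior predictive for a window of length T is Negative Binomial with variance T·α'·(β'+T)/β'² = 5·46·20/225 = 184/9.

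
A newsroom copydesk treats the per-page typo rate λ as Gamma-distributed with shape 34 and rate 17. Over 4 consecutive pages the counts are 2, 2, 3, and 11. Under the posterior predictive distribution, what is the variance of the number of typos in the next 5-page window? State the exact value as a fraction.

6760/441

Total count: 2 + 2 + 3 + 11 = 18.
Total exposure: 4 pages.
Posterior: α' = 34 + 18 = 52, β' = 17 + 4 = 21.
The posterior predictive for a window of length T is Negative Binomial with variance T·α'·(β'+T)/β'² = 5·52·26/441 = 6760/441.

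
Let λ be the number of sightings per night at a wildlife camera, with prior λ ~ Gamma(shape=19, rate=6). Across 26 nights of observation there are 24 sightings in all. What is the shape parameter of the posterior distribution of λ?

43

Total count 24 over total exposure 26 nights.
Conjugate update: add total count to the shape and total exposure to the rate, giving Gamma(43, 32).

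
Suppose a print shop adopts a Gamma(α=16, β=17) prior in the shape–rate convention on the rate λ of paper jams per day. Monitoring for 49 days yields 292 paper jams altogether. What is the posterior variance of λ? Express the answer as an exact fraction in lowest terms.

Total count 292 over total exposure 49 days.
Posterior: α' = 16 + 292 = 308, β' = 17 + 49 = 66.
Posterior variance = α'/β'² = 308/4356 = 7/99.

7/99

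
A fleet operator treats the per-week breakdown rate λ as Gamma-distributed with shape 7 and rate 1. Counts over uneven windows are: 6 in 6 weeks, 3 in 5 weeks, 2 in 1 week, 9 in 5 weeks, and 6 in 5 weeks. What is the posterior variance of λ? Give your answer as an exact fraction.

Total count: 6 + 3 + 2 + 9 + 6 = 26.
Total exposure: 6 + 5 + 1 + 5 + 5 = 22 weeks.
Posterior: α' = 7 + 26 = 33, β' = 1 + 22 = 23.
Posterior variance = α'/β'² = 33/529.

33/529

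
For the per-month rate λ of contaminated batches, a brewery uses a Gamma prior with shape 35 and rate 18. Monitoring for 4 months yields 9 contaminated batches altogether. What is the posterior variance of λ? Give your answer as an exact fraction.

1/11

Total count 9 over total exposure 4 months.
Posterior: α' = 35 + 9 = 44, β' = 18 + 4 = 22.
Posterior variance = α'/β'² = 44/484 = 1/11.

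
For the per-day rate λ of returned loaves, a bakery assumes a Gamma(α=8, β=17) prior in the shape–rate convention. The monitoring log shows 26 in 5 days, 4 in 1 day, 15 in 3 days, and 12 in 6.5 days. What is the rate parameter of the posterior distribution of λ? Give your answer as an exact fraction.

65/2

Total count: 26 + 4 + 15 + 12 = 57.
Total exposure: 5 + 1 + 3 + 6.5 = 15.5 days.
By Gamma–Poisson conjugacy, the posterior is Gamma(α + Σx, β + Σt) = Gamma(8 + 57, 17 + 15.5) = Gamma(65, 65/2).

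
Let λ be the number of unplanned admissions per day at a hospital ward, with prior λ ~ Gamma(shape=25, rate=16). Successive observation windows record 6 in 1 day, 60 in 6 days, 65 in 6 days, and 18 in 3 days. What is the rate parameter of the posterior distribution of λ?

32

Total count: 6 + 60 + 65 + 18 = 149.
Total exposure: 1 + 6 + 6 + 3 = 16 days.
Gamma(α, β) with Poisson data over total exposure Σt gives posterior Gamma(α+Σx, β+Σt) = Gamma(174, 32).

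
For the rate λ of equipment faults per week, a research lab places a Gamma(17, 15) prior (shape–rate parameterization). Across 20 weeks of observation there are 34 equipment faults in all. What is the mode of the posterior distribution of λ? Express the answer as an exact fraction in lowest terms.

10/7

Total count 34 over total exposure 20 weeks.
Posterior: α' = 17 + 34 = 51, β' = 15 + 20 = 35.
Posterior mode = (α'−1)/β' = 50/35 = 10/7.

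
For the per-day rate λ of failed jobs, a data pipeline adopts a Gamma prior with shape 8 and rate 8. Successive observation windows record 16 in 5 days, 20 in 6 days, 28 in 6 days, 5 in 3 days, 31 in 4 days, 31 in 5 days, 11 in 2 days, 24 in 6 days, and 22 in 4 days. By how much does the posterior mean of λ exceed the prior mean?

3

Total count: 16 + 20 + 28 + 5 + 31 + 31 + 11 + 24 + 22 = 188.
Total exposure: 5 + 6 + 6 + 3 + 4 + 5 + 2 + 6 + 4 = 41 days.
The Gamma prior is conjugate for the Poisson rate, so λ | data ~ Gamma(8+188, 8+41) = Gamma(196, 49).
Posterior mean = 196/49 = 4; prior mean = 8/8 = 1. Difference = 4 − 1 = 3.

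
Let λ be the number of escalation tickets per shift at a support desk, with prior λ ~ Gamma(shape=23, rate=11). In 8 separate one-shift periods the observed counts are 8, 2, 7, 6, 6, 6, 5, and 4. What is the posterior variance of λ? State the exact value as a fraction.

67/361

Total count: 8 + 2 + 7 + 6 + 6 + 6 + 5 + 4 = 44.
Total exposure: 8 shifts.
Posterior: α' = 23 + 44 = 67, β' = 11 + 8 = 19.
Posterior variance = α'/β'² = 67/361.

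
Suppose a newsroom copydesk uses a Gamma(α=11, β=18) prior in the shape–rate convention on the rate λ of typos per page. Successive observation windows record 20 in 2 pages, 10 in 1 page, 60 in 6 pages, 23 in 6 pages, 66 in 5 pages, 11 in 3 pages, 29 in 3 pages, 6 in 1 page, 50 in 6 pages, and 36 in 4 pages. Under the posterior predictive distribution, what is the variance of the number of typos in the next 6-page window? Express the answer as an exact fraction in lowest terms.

117852/3025

Total count: 20 + 10 + 60 + 23 + 66 + 11 + 29 + 6 + 50 + 36 = 311.
Total exposure: 2 + 1 + 6 + 6 + 5 + 3 + 3 + 1 + 6 + 4 = 37 pages.
Posterior: α' = 11 + 311 = 322, β' = 18 + 37 = 55.
The posterior predictive for a window of length T is Negative Binomial with variance T·α'·(β'+T)/β'² = 6·322·61/3025 = 117852/3025.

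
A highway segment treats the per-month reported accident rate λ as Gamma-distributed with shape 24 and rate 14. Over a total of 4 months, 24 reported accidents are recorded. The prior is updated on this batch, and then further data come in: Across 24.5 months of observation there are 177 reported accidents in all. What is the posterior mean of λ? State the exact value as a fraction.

90/17

Total count 24 over total exposure 4 months.
After the first batch: Gamma(24 + 24, 14 + 4) = Gamma(48, 18).
Total count 177 over total exposure 24.5 months.
After the second batch: Gamma(48 + 177, 18 + 24.5) = Gamma(225, 85/2).
Posterior mean = α'/β' = 225/(85/2) = 90/17.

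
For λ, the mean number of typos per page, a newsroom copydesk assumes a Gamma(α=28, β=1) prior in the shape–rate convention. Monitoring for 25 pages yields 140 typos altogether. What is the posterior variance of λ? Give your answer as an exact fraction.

Total count 140 over total exposure 25 pages.
The Gamma prior is conjugate for the Poisson rate, so λ | data ~ Gamma(28+140, 1+25) = Gamma(168, 26).
Posterior variance = α'/β'² = 168/676 = 42/169.

42/169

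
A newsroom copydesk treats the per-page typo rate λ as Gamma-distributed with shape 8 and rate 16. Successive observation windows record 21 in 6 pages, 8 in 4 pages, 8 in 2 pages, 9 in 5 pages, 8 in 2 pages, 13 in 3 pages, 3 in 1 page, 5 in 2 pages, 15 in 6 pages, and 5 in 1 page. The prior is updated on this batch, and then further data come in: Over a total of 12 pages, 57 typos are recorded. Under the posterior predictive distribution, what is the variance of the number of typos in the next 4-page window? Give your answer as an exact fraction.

Total count: 21 + 8 + 8 + 9 + 8 + 13 + 3 + 5 + 15 + 5 = 95.
Total exposure: 6 + 4 + 2 + 5 + 2 + 3 + 1 + 2 + 6 + 1 = 32 pages.
After the first batch: Gamma(8 + 95, 16 + 32) = Gamma(103, 48).
Total count 57 over total exposure 12 pages.
After the second batch: Gamma(103 + 57, 48 + 12) = Gamma(160, 60).
The posterior predictive for a window of length T is Negative Binomial with variance T·α'·(β'+T)/β'² = 4·160·64/3600 = 512/45.

512/45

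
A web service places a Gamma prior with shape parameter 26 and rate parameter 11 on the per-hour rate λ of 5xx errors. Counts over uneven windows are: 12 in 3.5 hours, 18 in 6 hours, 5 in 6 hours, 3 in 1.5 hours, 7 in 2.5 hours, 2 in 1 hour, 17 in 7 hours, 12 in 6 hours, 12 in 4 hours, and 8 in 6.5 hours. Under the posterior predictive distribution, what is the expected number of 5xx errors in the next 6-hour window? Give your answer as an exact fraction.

Total count: 12 + 18 + 5 + 3 + 7 + 2 + 17 + 12 + 12 + 8 = 96.
Total exposure: 3.5 + 6 + 6 + 1.5 + 2.5 + 1 + 7 + 6 + 4 + 6.5 = 44 hours.
By Gamma–Poisson conjugacy, the posterior is Gamma(α + Σx, β + Σt) = Gamma(26 + 96, 11 + 44) = Gamma(122, 55).
Predictive mean over a 6-hour window = T·E[λ|data] = 6·122/55 = 732/55.

732/55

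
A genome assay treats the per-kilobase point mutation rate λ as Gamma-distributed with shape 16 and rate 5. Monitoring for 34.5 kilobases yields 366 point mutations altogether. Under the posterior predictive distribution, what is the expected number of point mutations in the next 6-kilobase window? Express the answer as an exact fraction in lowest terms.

Total count 366 over total exposure 34.5 kilobases.
Conjugate update: add total count to the shape and total exposure to the rate, giving Gamma(382, 79/2).
Predictive mean over a 6-kilobase window = T·E[λ|data] = 6·382/(79/2) = 4584/79.

4584/79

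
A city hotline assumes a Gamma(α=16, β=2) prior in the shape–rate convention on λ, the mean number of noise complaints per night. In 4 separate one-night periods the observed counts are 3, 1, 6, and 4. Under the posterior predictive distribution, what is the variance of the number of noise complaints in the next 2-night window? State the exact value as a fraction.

Total count: 3 + 1 + 6 + 4 = 14.
Total exposure: 4 nights.
By Gamma–Poisson conjugacy, the posterior is Gamma(α + Σx, β + Σt) = Gamma(16 + 14, 2 + 4) = Gamma(30, 6).
The posterior predictive for a window of length T is Negative Binomial with variance T·α'·(β'+T)/β'² = 2·30·8/36 = 40/3.

40/3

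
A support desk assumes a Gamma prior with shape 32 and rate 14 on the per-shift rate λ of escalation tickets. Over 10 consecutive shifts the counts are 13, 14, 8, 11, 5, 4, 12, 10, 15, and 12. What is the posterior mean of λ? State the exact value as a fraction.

Total count: 13 + 14 + 8 + 11 + 5 + 4 + 12 + 10 + 15 + 12 = 104.
Total exposure: 10 shifts.
Conjugate update: add total count to the shape and total exposure to the rate, giving Gamma(136, 24).
Posterior mean = α'/β' = 136/24 = 17/3.

17/3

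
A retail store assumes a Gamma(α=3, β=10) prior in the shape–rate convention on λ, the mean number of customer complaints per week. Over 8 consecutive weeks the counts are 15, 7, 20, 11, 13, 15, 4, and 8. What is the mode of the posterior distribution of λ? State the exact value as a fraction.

95/18

Total count: 15 + 7 + 20 + 11 + 13 + 15 + 4 + 8 = 93.
Total exposure: 8 weeks.
Gamma(α, β) with Poisson data over total exposure Σt gives posterior Gamma(α+Σx, β+Σt) = Gamma(96, 18).
Posterior mode = (α'−1)/β' = 95/18.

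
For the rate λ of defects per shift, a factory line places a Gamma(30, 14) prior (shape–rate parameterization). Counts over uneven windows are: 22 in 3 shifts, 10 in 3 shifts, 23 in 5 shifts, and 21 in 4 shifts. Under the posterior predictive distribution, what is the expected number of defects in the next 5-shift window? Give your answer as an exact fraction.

530/29

Total count: 22 + 10 + 23 + 21 = 76.
Total exposure: 3 + 3 + 5 + 4 = 15 shifts.
Gamma(α, β) with Poisson data over total exposure Σt gives posterior Gamma(α+Σx, β+Σt) = Gamma(106, 29).
Predictive mean over a 5-shift window = T·E[λ|data] = 5·106/29 = 530/29.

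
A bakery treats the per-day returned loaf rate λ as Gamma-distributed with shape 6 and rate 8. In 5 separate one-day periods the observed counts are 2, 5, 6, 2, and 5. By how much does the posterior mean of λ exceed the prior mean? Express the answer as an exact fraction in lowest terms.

Total count: 2 + 5 + 6 + 2 + 5 = 20.
Total exposure: 5 days.
Gamma(α, β) with Poisson data over total exposure Σt gives posterior Gamma(α+Σx, β+Σt) = Gamma(26, 13).
Posterior mean = 26/13 = 2; prior mean = 6/8 = 3/4. Difference = 2 − 3/4 = 5/4.

5/4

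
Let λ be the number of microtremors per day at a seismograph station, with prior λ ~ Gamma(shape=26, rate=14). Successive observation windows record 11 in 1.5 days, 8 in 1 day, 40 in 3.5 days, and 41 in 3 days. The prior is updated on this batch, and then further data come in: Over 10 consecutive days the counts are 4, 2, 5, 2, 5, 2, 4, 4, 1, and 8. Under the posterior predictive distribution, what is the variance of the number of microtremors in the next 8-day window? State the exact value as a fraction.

Total count: 11 + 8 + 40 + 41 = 100.
Total exposure: 1.5 + 1 + 3.5 + 3 = 9 days.
After the first batch: Gamma(26 + 100, 14 + 9) = Gamma(126, 23).
Total count: 4 + 2 + 5 + 2 + 5 + 2 + 4 + 4 + 1 + 8 = 37.
Total exposure: 10 days.
After the second batch: Gamma(126 + 37, 23 + 10) = Gamma(163, 33).
The posterior predictive for a window of length T is Negative Binomial with variance T·α'·(β'+T)/β'² = 8·163·41/1089 = 53464/1089.

53464/1089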